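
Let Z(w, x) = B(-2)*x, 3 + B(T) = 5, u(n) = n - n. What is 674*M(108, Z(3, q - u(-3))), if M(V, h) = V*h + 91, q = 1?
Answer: 206918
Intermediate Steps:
u(n) = 0
B(T) = 2 (B(T) = -3 + 5 = 2)
Z(w, x) = 2*x
M(V, h) = 91 + V*h
674*M(108, Z(3, q - u(-3))) = 674*(91 + 108*(2*(1 - 1*0))) = 674*(91 + 108*(2*(1 + 0))) = 674*(91 + 108*(2*1)) = 674*(91 + 108*2) = 674*(91 + 216) = 674*307 = 206918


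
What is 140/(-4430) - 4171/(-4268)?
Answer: 18433/19492 ≈ 0.94567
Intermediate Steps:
140/(-4430) - 4171/(-4268) = 140*(-1/4430) - 4171*(-1/4268) = -14/443 + 43/44 = 18433/19492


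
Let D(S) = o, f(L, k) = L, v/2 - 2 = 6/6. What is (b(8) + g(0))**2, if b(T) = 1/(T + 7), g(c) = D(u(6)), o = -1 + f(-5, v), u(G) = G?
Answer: 7921/225 ≈ 35.204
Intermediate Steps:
v = 6 (v = 4 + 2*(6/6) = 4 + 2*(6*(1/6)) = 4 + 2*1 = 4 + 2 = 6)
o = -6 (o = -1 - 5 = -6)
D(S) = -6
g(c) = -6
b(T) = 1/(7 + T)
(b(8) + g(0))**2 = (1/(7 + 8) - 6)**2 = (1/15 - 6)**2 = (-89/15)**2 = 7921/225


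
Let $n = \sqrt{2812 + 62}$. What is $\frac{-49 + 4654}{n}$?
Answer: $\frac{1535 \sqrt{2874}}{958} \approx 85.899$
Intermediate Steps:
$n = \sqrt{2874} \approx 53.61$
$\frac{-49 + 4654}{n} = \frac{-49 + 4654}{\sqrt{2874}} = 4605 \frac{\sqrt{2874}}{2874} = \frac{1535 \sqrt{2874}}{958}$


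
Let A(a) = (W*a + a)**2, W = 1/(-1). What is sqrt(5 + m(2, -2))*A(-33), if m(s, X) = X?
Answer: 0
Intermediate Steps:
W = -1
A(a) = 0 (A(a) = (-a + a)**2 = 0**2 = 0)
sqrt(5 + m(2, -2))*A(-33) = sqrt(5 - 2)*0 = sqrt(3)*0 = 0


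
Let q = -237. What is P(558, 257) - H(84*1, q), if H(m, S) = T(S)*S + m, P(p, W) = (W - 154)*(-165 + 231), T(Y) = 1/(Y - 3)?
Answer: 537041/80 ≈ 6713.0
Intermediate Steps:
T(Y) = 1/(-3 + Y)
P(p, W) = -10164 + 66*W (P(p, W) = (-154 + W)*66 = -10164 + 66*W)
H(m, S) = m + S/(-3 + S) (H(m, S) = S/(-3 + S) + m = m + S/(-3 + S))
P(558, 257) - H(84*1, q) = (-10164 + 66*257) - (-237 + (84*1)*(-3 - 237))/(-3 - 237) = (-10164 + 16962) - (-237 + 84*(-240))/(-240) = 6798 - (-1)*(-237 - 20160)/240 = 6798 - (-1)*(-20397)/240 = 6798 - 1*6799/80 = 6798 - 6799/80 = 537041/80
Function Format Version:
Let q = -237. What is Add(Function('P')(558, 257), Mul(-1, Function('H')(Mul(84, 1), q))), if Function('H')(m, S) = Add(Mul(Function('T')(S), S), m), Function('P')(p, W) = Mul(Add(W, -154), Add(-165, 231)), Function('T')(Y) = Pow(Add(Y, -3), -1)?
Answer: Rational(537041, 80) ≈ 6713.0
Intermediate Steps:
Function('T')(Y) = Pow(Add(-3, Y), -1)
Function('P')(p, W) = Add(-10164, Mul(66, W)) (Function('P')(p, W) = Mul(Add(-154, W), 66) = Add(-10164, Mul(66, W)))
Function('H')(m, S) = Add(m, Mul(S, Pow(Add(-3, S), -1))) (Function('H')(m, S) = Add(Mul(Pow(Add(-3, S), -1), S), m) = Add(Mul(S, Pow(Add(-3, S), -1)), m) = Add(m, Mul(S, Pow(Add(-3, S), -1))))
Add(Function('P')(558, 257), Mul(-1, Function('H')(Mul(84, 1), q))) = Add(Add(-10164, Mul(66, 257)), Mul(-1, Mul(Pow(Add(-3, -237), -1), Add(-237, Mul(Mul(84, 1), Add(-3, -237)))))) = Add(Add(-10164, 16962), Mul(-1, Mul(Pow(-240, -1), Add(-237, Mul(84, -240))))) = Add(6798, Mul(-1, Mul(Rational(-1, 240), Add(-237, -20160)))) = Add(6798, Mul(-1, Mul(Rational(-1, 240), -20397))) = Add(6798, Mul(-1, Rational(6799, 80))) = Add(6798, Rational(-6799, 80)) = Rational(537041, 80)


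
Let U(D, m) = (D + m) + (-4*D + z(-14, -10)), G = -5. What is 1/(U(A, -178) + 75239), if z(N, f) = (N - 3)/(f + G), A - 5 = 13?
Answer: 15/1125122 ≈ 1.3332e-5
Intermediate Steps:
A = 18 (A = 5 + 13 = 18)
z(N, f) = (-3 + N)/(-5 + f) (z(N, f) = (N - 3)/(f - 5) = (-3 + N)/(-5 + f))
U(D, m) = 17/15 + m - 3*D (U(D, m) = (D + m) + (-4*D + (-3 - 14)/(-5 - 10)) = (D + m) + (-4*D - 17/(-15)) = (D + m) + (-4*D - 1/15*(-17)) = (D + m) + (-4*D + 17/15) = (D + m) + (17/15 - 4*D) = 17/15 + m - 3*D)
1/(U(A, -178) + 75239) = 1/((17/15 - 178 - 3*18) + 75239) = 1/((17/15 - 178 - 54) + 75239) = 1/(-3463/15 + 75239) = 1/(1125122/15) = 15/1125122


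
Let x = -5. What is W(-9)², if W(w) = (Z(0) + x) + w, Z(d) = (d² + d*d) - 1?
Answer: 225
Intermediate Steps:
Z(d) = -1 + 2*d² (Z(d) = (d² + d²) - 1 = 2*d² - 1 = -1 + 2*d²)
W(w) = -6 + w (W(w) = ((-1 + 2*0²) - 5) + w = ((-1 + 2*0) - 5) + w = ((-1 + 0) - 5) + w = (-1 - 5) + w = -6 + w)
W(-9)² = (-6 - 9)² = (-15)² = 225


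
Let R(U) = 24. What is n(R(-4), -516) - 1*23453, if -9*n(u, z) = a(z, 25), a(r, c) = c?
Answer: -211102/9 ≈ -23456.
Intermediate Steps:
n(u, z) = -25/9 (n(u, z) = -⅑*25 = -25/9)
n(R(-4), -516) - 1*23453 = -25/9 - 1*23453 = -25/9 - 23453 = -211102/9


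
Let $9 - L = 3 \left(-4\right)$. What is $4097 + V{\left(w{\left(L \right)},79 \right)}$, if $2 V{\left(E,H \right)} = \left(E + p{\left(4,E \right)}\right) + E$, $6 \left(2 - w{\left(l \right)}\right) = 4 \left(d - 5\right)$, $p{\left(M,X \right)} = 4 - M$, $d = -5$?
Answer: $\frac{12317}{3} \approx 4105.7$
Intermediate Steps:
$L = 21$ ($L = 9 - 3 \left(-4\right) = 9 - -12 = 9 + 12 = 21$)
$w{\left(l \right)} = \frac{26}{3}$ ($w{\left(l \right)} = 2 - \frac{4 \left(-5 - 5\right)}{6} = 2 - \frac{4 \left(-10\right)}{6} = 2 - - \frac{20}{3} = 2 + \frac{20}{3} = \frac{26}{3}$)
$V{\left(E,H \right)} = E$ ($V{\left(E,H \right)} = \frac{\left(E + \left(4 - 4\right)\right) + E}{2} = \frac{\left(E + 0\right) + E}{2} = \frac{E + E}{2} = \frac{2 E}{2} = E$)
$4097 + V{\left(w{\left(L \right)},79 \right)} = 4097 + \frac{26}{3} = \frac{12317}{3}$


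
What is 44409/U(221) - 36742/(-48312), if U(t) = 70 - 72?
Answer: -536353531/24156 ≈ -22204.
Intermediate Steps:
U(t) = -2
44409/U(221) - 36742/(-48312) = 44409/(-2) - 36742/(-48312) = 44409*(-½) - 36742*(-1/48312) = -44409/2 + 18371/24156 = -536353531/24156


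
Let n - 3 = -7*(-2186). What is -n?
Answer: -15305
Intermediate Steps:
n = 15305 (n = 3 - 7*(-2186) = 3 + 15302 = 15305)
-n = -1*15305 = -15305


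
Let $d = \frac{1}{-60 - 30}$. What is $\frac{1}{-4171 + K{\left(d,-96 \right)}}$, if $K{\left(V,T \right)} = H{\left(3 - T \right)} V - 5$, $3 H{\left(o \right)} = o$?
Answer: $- \frac{30}{125291} \approx -0.00023944$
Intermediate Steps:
$H{\left(o \right)} = \frac{o}{3}$
$d = - \frac{1}{90}$ ($d = \frac{1}{-90} = - \frac{1}{90} \approx -0.011111$)
$K{\left(V,T \right)} = -5 + V \left(1 - \frac{T}{3}\right)$ ($K{\left(V,T \right)} = \frac{3 - T}{3} V - 5 = \left(1 - \frac{T}{3}\right) V - 5 = V \left(1 - \frac{T}{3}\right) - 5 = -5 + V \left(1 - \frac{T}{3}\right)$)
$\frac{1}{-4171 + K{\left(d,-96 \right)}} = \frac{1}{-4171 - \left(\frac{451}{90} + \frac{16}{45}\right)} = \frac{1}{-4171 - \frac{161}{30}} = \frac{1}{- \frac{125291}{30}} = - \frac{30}{125291}$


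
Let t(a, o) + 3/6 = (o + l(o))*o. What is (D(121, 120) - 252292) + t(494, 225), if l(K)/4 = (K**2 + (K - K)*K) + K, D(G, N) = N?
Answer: 91126905/2 ≈ 4.5563e+7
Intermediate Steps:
l(K) = 4*K + 4*K**2 (l(K) = 4*((K**2 + (K - K)*K) + K) = 4*((K**2 + 0*K) + K) = 4*((K**2 + 0) + K) = 4*(K**2 + K) = 4*(K + K**2) = 4*K + 4*K**2)
t(a, o) = -1/2 + o*(o + 4*o*(1 + o)) (t(a, o) = -1/2 + (o + 4*o*(1 + o))*o = -1/2 + o*(o + 4*o*(1 + o)))
(D(121, 120) - 252292) + t(494, 225) = (120 - 252292) + (-1/2 + 4*225**3 + 5*225**2) = -252172 + (-1/2 + 4*11390625 + 5*50625) = -252172 + (-1/2 + 45562500 + 253125) = -252172 + 91631249/2 = 91126905/2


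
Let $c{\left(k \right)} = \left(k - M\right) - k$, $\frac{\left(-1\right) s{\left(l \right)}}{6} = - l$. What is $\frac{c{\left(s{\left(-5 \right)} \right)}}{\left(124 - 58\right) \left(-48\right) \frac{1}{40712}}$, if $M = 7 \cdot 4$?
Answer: $\frac{35623}{99} \approx 359.83$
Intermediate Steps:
$M = 28$
$s{\left(l \right)} = 6 l$ ($s{\left(l \right)} = - 6 \left(- l\right) = 6 l$)
$c{\left(k \right)} = -28$ ($c{\left(k \right)} = \left(k - 28\right) - k = \left(-28 + k\right) - k = -28$)
$\frac{c{\left(s{\left(-5 \right)} \right)}}{\left(124 - 58\right) \left(-48\right) \frac{1}{40712}} = - \frac{28}{\left(124 - 58\right) \left(-48\right) \frac{1}{40712}} = - \frac{28}{66 \left(-48\right) \frac{1}{40712}} = - \frac{28}{\left(-3168\right) \frac{1}{40712}} = - \frac{28}{- \frac{396}{5089}} = \left(-28\right) \left(- \frac{5089}{396}\right) = \frac{35623}{99}$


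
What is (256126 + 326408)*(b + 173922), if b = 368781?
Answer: 316142949402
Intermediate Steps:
(256126 + 326408)*(b + 173922) = (256126 + 326408)*(368781 + 173922) = 582534*542703 = 316142949402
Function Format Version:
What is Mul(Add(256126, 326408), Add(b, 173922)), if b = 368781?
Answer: 316142949402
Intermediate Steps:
Mul(Add(256126, 326408), Add(b, 173922)) = Mul(Add(256126, 326408), Add(368781, 173922)) = Mul(582534, 542703) = 316142949402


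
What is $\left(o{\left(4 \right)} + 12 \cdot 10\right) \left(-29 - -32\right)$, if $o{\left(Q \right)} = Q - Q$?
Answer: $360$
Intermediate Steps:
$o{\left(Q \right)} = 0$
$\left(o{\left(4 \right)} + 12 \cdot 10\right) \left(-29 - -32\right) = \left(0 + 12 \cdot 10\right) \left(-29 - -32\right) = \left(0 + 120\right) \left(-29 + 32\right) = 120 \cdot 3 = 360$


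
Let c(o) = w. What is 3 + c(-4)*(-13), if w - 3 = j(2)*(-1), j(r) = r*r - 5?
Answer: -49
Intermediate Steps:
j(r) = -5 + r² (j(r) = r² - 5 = -5 + r²)
w = 4 (w = 3 + (-5 + 2²)*(-1) = 3 + (-5 + 4)*(-1) = 3 - 1*(-1) = 3 + 1 = 4)
c(o) = 4
3 + c(-4)*(-13) = 3 + 4*(-13) = 3 - 52 = -49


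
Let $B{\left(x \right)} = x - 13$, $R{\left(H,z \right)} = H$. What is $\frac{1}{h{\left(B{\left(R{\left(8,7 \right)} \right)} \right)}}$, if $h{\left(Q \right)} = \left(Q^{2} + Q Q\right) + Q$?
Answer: $\frac{1}{45} \approx 0.022222$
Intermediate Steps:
$B{\left(x \right)} = -13 + x$ ($B{\left(x \right)} = x - 13 = -13 + x$)
$h{\left(Q \right)} = Q + 2 Q^{2}$ ($h{\left(Q \right)} = \left(Q^{2} + Q^{2}\right) + Q = 2 Q^{2} + Q = Q + 2 Q^{2}$)
$\frac{1}{h{\left(B{\left(R{\left(8,7 \right)} \right)} \right)}} = \frac{1}{\left(-13 + 8\right) \left(1 + 2 \left(-13 + 8\right)\right)} = \frac{1}{\left(-5\right) \left(1 + 2 \left(-5\right)\right)} = \frac{1}{\left(-5\right) \left(1 - 10\right)} = \frac{1}{\left(-5\right) \left(-9\right)} = \frac{1}{45}$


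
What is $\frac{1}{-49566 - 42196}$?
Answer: $- \frac{1}{91762} \approx -1.0898 \cdot 10^{-5}$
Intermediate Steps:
$\frac{1}{-49566 - 42196} = \frac{1}{-91762} = - \frac{1}{91762}$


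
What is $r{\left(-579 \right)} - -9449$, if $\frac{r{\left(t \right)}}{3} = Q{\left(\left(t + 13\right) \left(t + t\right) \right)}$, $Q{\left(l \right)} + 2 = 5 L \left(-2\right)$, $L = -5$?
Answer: $9593$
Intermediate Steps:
$Q{\left(l \right)} = 48$ ($Q{\left(l \right)} = -2 + 5 \left(-5\right) \left(-2\right) = -2 - -50 = -2 + 50 = 48$)
$r{\left(t \right)} = 144$ ($r{\left(t \right)} = 3 \cdot 48 = 144$)
$r{\left(-579 \right)} - -9449 = 144 - -9449 = 144 + 9449 = 9593$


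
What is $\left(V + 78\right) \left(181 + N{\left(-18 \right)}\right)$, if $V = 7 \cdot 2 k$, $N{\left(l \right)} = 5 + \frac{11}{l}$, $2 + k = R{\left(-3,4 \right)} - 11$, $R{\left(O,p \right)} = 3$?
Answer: $- \frac{103447}{9} \approx -11494.0$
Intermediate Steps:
$k = -10$ ($k = -2 + \left(3 - 11\right) = -2 - 8 = -10$)
$V = -140$ ($V = 7 \cdot 2 \left(-10\right) = 14 \left(-10\right) = -140$)
$\left(V + 78\right) \left(181 + N{\left(-18 \right)}\right) = \left(-140 + 78\right) \left(181 + \left(5 + \frac{11}{-18}\right)\right) = - 62 \left(181 + \left(5 + 11 \left(- \frac{1}{18}\right)\right)\right) = - 62 \left(181 + \left(5 - \frac{11}{18}\right)\right) = - 62 \left(181 + \frac{79}{18}\right) = \left(-62\right) \frac{3337}{18} = - \frac{103447}{9}$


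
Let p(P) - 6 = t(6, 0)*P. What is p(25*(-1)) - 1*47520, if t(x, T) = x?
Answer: -47664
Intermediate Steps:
p(P) = 6 + 6*P
p(25*(-1)) - 1*47520 = (6 + 6*(25*(-1))) - 1*47520 = (6 + 6*(-25)) - 47520 = (6 - 150) - 47520 = -144 - 47520 = -47664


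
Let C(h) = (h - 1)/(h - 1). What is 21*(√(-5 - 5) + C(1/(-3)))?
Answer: 21 + 21*I*√10 ≈ 21.0 + 66.408*I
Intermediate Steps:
C(h) = 1 (C(h) = (-1 + h)/(-1 + h) = 1)
21*(√(-5 - 5) + C(1/(-3))) = 21*(√(-5 - 5) + 1) = 21*(√(-10) + 1) = 21*(I*√10 + 1) = 21*(1 + I*√10) = 21 + 21*I*√10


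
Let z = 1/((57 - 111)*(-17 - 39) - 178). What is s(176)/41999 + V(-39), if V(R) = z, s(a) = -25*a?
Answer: -12480401/119529154 ≈ -0.10441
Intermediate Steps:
z = 1/2846 (z = 1/(-54*(-56) - 178) = 1/(3024 - 178) = 1/2846 ≈ 0.00035137)
V(R) = 1/2846
s(176)/41999 + V(-39) = -25*176/41999 + 1/2846 = -4400*1/41999 + 1/2846 = -4400/41999 + 1/2846 = -12480401/119529154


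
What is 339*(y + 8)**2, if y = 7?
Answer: 76275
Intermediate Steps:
339*(y + 8)**2 = 339*(7 + 8)**2 = 339*15**2 = 339*225 = 76275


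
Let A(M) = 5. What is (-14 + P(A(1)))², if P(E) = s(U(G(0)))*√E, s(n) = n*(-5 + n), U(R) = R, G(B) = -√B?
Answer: 196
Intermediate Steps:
P(E) = 0 (P(E) = ((-√0)*(-5 - √0))*√E = ((-1*0)*(-5 - 1*0))*√E = (0*(-5 + 0))*√E = (0*(-5))*√E = 0*√E = 0)
(-14 + P(A(1)))² = (-14 + 0)² = (-14)² = 196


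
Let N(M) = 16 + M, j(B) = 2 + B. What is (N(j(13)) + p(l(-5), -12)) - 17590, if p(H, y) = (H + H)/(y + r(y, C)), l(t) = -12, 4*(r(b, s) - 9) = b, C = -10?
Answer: -17555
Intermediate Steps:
r(b, s) = 9 + b/4
p(H, y) = 2*H/(9 + 5*y/4) (p(H, y) = (H + H)/(y + (9 + y/4)) = (2*H)/(9 + 5*y/4) = 2*H/(9 + 5*y/4))
(N(j(13)) + p(l(-5), -12)) - 17590 = ((16 + (2 + 13)) + 8*(-12)/(36 + 5*(-12))) - 17590 = ((16 + 15) + 8*(-12)/(36 - 60)) - 17590 = (31 + 8*(-12)/(-24)) - 17590 = (31 + 8*(-12)*(-1/24)) - 17590 = (31 + 4) - 17590 = 35 - 17590 = -17555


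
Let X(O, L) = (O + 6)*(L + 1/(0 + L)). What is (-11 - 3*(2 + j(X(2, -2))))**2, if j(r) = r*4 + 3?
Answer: 45796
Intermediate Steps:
X(O, L) = (6 + O)*(L + 1/L)
j(r) = 3 + 4*r (j(r) = 4*r + 3 = 3 + 4*r)
(-11 - 3*(2 + j(X(2, -2))))**2 = (-11 - 3*(2 + (3 + 4*((6 + 2 + (-2)**2*(6 + 2))/(-2)))))**2 = (-11 - 3*(2 + (3 + 4*(-(6 + 2 + 4*8)/2))))**2 = (-11 - 3*(2 + (3 + 4*(-(6 + 2 + 32)/2))))**2 = (-11 - 3*(2 + (3 + 4*(-1/2*40))))**2 = (-11 - 3*(2 + (3 + 4*(-20))))**2 = (-11 - 3*(2 + (3 - 80)))**2 = (-11 - 3*(2 - 77))**2 = (-11 - 3*(-75))**2 = (-11 + 225)**2 = 214**2 = 45796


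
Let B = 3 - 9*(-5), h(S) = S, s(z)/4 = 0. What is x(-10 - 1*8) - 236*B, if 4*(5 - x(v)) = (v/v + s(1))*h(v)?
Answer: -22637/2 ≈ -11319.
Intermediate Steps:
s(z) = 0 (s(z) = 4*0 = 0)
B = 48 (B = 3 + 45 = 48)
x(v) = 5 - v/4 (x(v) = 5 - (v/v + 0)*v/4 = 5 - (1 + 0)*v/4 = 5 - v/4)
x(-10 - 1*8) - 236*B = (5 - (-10 - 1*8)/4) - 236*48 = (5 - (-10 - 8)/4) - 11328 = (5 - ¼*(-18)) - 11328 = (5 + 9/2) - 11328 = 19/2 - 11328 = -22637/2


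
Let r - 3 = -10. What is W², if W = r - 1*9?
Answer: 256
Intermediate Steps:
r = -7 (r = 3 - 10 = -7)
W = -16 (W = -7 - 1*9 = -7 - 9 = -16)
W² = (-16)² = 256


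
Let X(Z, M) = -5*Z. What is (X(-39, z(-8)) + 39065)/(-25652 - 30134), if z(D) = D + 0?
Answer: -19630/27893 ≈ -0.70376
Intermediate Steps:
z(D) = D
(X(-39, z(-8)) + 39065)/(-25652 - 30134) = (-5*(-39) + 39065)/(-25652 - 30134) = (195 + 39065)/(-55786) = 39260*(-1/55786) = -19630/27893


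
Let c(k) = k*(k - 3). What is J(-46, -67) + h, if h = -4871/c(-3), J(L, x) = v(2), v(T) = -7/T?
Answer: -2467/9 ≈ -274.11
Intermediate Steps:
J(L, x) = -7/2
c(k) = k*(-3 + k)
h = -4871/18 (h = -4871*(-1/(3*(-3 - 3))) = -4871/((-3*(-6))) = -4871/18 ≈ -270.61)
J(-46, -67) + h = -7/2 - 4871/18 = -2467/9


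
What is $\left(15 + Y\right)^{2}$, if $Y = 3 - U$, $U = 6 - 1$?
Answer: $169$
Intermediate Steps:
$U = 5$ ($U = 6 - 1 = 5$)
$Y = -2$ ($Y = 3 - 5 = -2$)
$\left(15 + Y\right)^{2} = \left(15 - 2\right)^{2} = 13^{2} = 169$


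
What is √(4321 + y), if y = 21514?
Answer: √25835 ≈ 160.73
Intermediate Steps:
√(4321 + y) = √(4321 + 21514) = √25835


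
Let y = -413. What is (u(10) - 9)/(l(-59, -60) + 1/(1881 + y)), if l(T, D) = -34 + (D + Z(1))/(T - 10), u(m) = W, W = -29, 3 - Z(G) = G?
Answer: 3849096/3358715 ≈ 1.1460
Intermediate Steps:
Z(G) = 3 - G
u(m) = -29
l(T, D) = -34 + (2 + D)/(-10 + T) (l(T, D) = -34 + (D + (3 - 1*1))/(T - 10) = -34 + (D + (3 - 1))/(-10 + T) = -34 + (D + 2)/(-10 + T) = -34 + (2 + D)/(-10 + T))
(u(10) - 9)/(l(-59, -60) + 1/(1881 + y)) = (-29 - 9)/((342 - 60 - 34*(-59))/(-10 - 59) + 1/(1881 - 413)) = -38/((342 - 60 + 2006)/(-69) + 1/1468) = -38/(-1/69*2288 + 1/1468) = -38/(-2288/69 + 1/1468) = -38/(-3358715/101292) = -38*(-101292/3358715) = 3849096/3358715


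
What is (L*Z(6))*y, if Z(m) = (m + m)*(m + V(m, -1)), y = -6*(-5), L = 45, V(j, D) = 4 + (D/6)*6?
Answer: 145800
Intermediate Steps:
V(j, D) = 4 + D (V(j, D) = 4 + (D*(1/6))*6 = 4 + (D/6)*6 = 4 + D)
y = 30
Z(m) = 2*m*(3 + m) (Z(m) = (m + m)*(m + (4 - 1)) = (2*m)*(m + 3) = (2*m)*(3 + m) = 2*m*(3 + m))
(L*Z(6))*y = (45*(2*6*(3 + 6)))*30 = (45*(2*6*9))*30 = (45*108)*30 = 4860*30 = 145800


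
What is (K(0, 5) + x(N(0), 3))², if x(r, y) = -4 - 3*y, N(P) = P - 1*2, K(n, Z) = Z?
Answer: 64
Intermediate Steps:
N(P) = -2 + P (N(P) = P - 2 = -2 + P)
(K(0, 5) + x(N(0), 3))² = (5 + (-4 - 3*3))² = (5 + (-4 - 9))² = (5 - 13)² = (-8)² = 64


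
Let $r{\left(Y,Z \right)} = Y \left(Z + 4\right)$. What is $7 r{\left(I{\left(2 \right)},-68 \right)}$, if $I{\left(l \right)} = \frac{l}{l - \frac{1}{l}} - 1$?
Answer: $- \frac{448}{3} \approx -149.33$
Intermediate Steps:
$I{\left(l \right)} = -1 + \frac{l}{l - \frac{1}{l}}$ ($I{\left(l \right)} = \frac{l}{l - \frac{1}{l}} - 1 = -1 + \frac{l}{l - \frac{1}{l}}$)
$r{\left(Y,Z \right)} = Y \left(4 + Z\right)$
$7 r{\left(I{\left(2 \right)},-68 \right)} = 7 \frac{4 - 68}{-1 + 2^{2}} = 7 \frac{1}{-1 + 4} \left(-64\right) = 7 \cdot \frac{1}{3} \left(-64\right) = 7 \left(- \frac{64}{3}\right) = - \frac{448}{3}$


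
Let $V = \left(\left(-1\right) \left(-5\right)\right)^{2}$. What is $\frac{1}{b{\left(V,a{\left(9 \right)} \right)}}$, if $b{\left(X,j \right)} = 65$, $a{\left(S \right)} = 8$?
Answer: $\frac{1}{65} \approx 0.015385$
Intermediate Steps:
$V = 25$ ($V = 5^{2} = 25$)
$\frac{1}{b{\left(V,a{\left(9 \right)} \right)}} = \frac{1}{65}$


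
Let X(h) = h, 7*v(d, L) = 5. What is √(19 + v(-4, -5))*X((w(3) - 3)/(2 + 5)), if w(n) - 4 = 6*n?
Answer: 19*√966/49 ≈ 12.052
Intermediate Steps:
w(n) = 4 + 6*n
v(d, L) = 5/7 (v(d, L) = (⅐)*5 = 5/7)
√(19 + v(-4, -5))*X((w(3) - 3)/(2 + 5)) = √(19 + 5/7)*(((4 + 6*3) - 3)/(2 + 5)) = √(138/7)*(((4 + 18) - 3)/7) = (√966/7)*((22 - 3)*(⅐)) = (√966/7)*(19*(⅐)) = (√966/7)*(19/7) = 19*√966/49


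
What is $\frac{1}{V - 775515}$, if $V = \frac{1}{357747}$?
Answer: $- \frac{357747}{277438164704} \approx -1.2895 \cdot 10^{-6}$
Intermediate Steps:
$V = \frac{1}{357747} \approx 2.7953 \cdot 10^{-6}$
$\frac{1}{V - 775515} = \frac{1}{\frac{1}{357747} - 775515} = \frac{1}{- \frac{277438164704}{357747}} = - \frac{357747}{277438164704}$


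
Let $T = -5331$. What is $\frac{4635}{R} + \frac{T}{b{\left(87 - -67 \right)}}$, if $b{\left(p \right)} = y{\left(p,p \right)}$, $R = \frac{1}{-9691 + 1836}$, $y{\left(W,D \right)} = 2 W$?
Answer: $- \frac{11213646231}{308} \approx -3.6408 \cdot 10^{7}$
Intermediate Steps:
$R = - \frac{1}{7855}$ ($R = \frac{1}{-7855} = - \frac{1}{7855} \approx -0.00012731$)
$b{\left(p \right)} = 2 p$
$\frac{4635}{R} + \frac{T}{b{\left(87 - -67 \right)}} = \frac{4635}{- \frac{1}{7855}} - \frac{5331}{2 \left(87 - -67\right)} = 4635 \left(-7855\right) - \frac{5331}{2 \left(87 + 67\right)} = -36407925 - \frac{5331}{2 \cdot 154} = -36407925 - \frac{5331}{308} = - \frac{11213646231}{308}$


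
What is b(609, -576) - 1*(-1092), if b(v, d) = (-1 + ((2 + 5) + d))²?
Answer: 325992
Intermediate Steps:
b(v, d) = (6 + d)² (b(v, d) = (-1 + (7 + d))² = (6 + d)²)
b(609, -576) - 1*(-1092) = (6 - 576)² - 1*(-1092) = (-570)² + 1092 = 324900 + 1092 = 325992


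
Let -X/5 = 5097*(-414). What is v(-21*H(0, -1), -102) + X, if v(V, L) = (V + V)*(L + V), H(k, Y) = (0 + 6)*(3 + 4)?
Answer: 12286566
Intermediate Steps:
H(k, Y) = 42 (H(k, Y) = 6*7 = 42)
v(V, L) = 2*V*(L + V) (v(V, L) = (2*V)*(L + V) = 2*V*(L + V))
X = 10550790 (X = -25485*(-414) = -5*(-2110158) = 10550790)
v(-21*H(0, -1), -102) + X = 2*(-21*42)*(-102 - 21*42) + 10550790 = 2*(-882)*(-102 - 882) + 10550790 = 2*(-882)*(-984) + 10550790 = 1735776 + 10550790 = 12286566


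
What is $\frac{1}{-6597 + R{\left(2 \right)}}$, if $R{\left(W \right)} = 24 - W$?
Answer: $- \frac{1}{6575} \approx -0.00015209$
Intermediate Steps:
$\frac{1}{-6597 + R{\left(2 \right)}} = \frac{1}{-6597 + \left(24 - 2\right)} = \frac{1}{-6597 + 22} = \frac{1}{-6575} = - \frac{1}{6575}$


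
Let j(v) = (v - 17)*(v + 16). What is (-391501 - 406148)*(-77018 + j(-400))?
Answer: -66292608390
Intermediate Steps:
j(v) = (-17 + v)*(16 + v)
(-391501 - 406148)*(-77018 + j(-400)) = (-391501 - 406148)*(-77018 + (-272 + (-400)² - 1*(-400))) = -797649*(-77018 + (-272 + 160000 + 400)) = -797649*(-77018 + 160128) = -797649*83110 = -66292608390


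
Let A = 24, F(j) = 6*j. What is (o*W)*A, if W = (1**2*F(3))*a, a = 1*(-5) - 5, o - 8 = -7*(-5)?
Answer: -185760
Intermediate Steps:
o = 43 (o = 8 - 7*(-5) = 8 + 35 = 43)
a = -10 (a = -5 - 5 = -10)
W = -180 (W = (1**2*(6*3))*(-10) = (1*18)*(-10) = 18*(-10) = -180)
(o*W)*A = (43*(-180))*24 = -7740*24 = -185760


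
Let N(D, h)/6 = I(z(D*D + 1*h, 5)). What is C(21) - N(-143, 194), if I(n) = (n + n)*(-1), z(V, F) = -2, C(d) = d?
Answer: -3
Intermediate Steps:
I(n) = -2*n (I(n) = (2*n)*(-1) = -2*n)
N(D, h) = 24 (N(D, h) = 6*(-2*(-2)) = 6*4 = 24)
C(21) - N(-143, 194) = 21 - 1*24 = 21 - 24 = -3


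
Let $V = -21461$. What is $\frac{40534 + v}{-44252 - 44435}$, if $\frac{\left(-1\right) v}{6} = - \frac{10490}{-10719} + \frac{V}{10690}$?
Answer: $- \frac{774223466149}{1693716389595} \approx -0.45712$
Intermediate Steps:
$v = \frac{117902359}{19097685}$ ($v = - 6 \left(- \frac{10490}{-10719} - \frac{21461}{10690}\right) = - 6 \left(\left(-10490\right) \left(- \frac{1}{10719}\right) - \frac{21461}{10690}\right) = - 6 \left(\frac{10490}{10719} - \frac{21461}{10690}\right) = \left(-6\right) \left(- \frac{117902359}{114586110}\right) = \frac{117902359}{19097685} \approx 6.1736$)
$\frac{40534 + v}{-44252 - 44435} = \frac{40534 + \frac{117902359}{19097685}}{-44252 - 44435} = \frac{774223466149}{19097685 \left(-88687\right)} = \frac{774223466149}{19097685} \left(- \frac{1}{88687}\right) = - \frac{774223466149}{1693716389595}$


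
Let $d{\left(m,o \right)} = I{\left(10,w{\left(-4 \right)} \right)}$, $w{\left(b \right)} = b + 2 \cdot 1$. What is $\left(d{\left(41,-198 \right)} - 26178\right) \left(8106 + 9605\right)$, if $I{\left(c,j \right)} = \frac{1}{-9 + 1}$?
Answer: $- \frac{3709126175}{8} \approx -4.6364 \cdot 10^{8}$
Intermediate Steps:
$w{\left(b \right)} = 2 + b$ ($w{\left(b \right)} = b + 2 = 2 + b$)
$I{\left(c,j \right)} = - \frac{1}{8}$ ($I{\left(c,j \right)} = \frac{1}{-8} = - \frac{1}{8}$)
$d{\left(m,o \right)} = - \frac{1}{8}$
$\left(d{\left(41,-198 \right)} - 26178\right) \left(8106 + 9605\right) = \left(- \frac{1}{8} - 26178\right) \left(8106 + 9605\right) = \left(- \frac{209425}{8}\right) 17711 = - \frac{3709126175}{8}$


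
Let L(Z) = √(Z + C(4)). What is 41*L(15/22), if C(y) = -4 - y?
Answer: 41*I*√3542/22 ≈ 110.91*I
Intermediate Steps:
L(Z) = √(-8 + Z) (L(Z) = √(Z + (-4 - 1*4)) = √(Z + (-4 - 4)) = √(Z - 8) = √(-8 + Z))
41*L(15/22) = 41*√(-8 + 15/22) = 41*√(-161/22) = 41*(I*√3542/22) = 41*I*√3542/22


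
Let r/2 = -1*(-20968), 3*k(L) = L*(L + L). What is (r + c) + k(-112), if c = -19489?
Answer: 92429/3 ≈ 30810.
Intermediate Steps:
k(L) = 2*L²/3 (k(L) = (L*(L + L))/3 = (L*(2*L))/3 = (2*L²)/3 = 2*L²/3)
r = 41936 (r = 2*(-1*(-20968)) = 2*20968 = 41936)
(r + c) + k(-112) = (41936 - 19489) + (⅔)*(-112)² = 22447 + (⅔)*12544 = 22447 + 25088/3 = 92429/3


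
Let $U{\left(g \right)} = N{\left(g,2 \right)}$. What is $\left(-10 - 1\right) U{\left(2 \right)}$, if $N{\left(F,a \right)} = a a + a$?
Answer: $-66$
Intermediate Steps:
$N{\left(F,a \right)} = a + a^{2}$ ($N{\left(F,a \right)} = a^{2} + a = a + a^{2}$)
$U{\left(g \right)} = 6$ ($U{\left(g \right)} = 2 \left(1 + 2\right) = 2 \cdot 3 = 6$)
$\left(-10 - 1\right) U{\left(2 \right)} = \left(-10 - 1\right) 6 = \left(-11\right) 6 = -66$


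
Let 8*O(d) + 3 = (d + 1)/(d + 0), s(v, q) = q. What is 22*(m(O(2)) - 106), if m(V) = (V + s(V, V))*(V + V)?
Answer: -74525/32 ≈ -2328.9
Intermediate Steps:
O(d) = -3/8 + (1 + d)/(8*d) (O(d) = -3/8 + ((d + 1)/(d + 0))/8 = -3/8 + ((1 + d)/d)/8 = -3/8 + (1 + d)/(8*d))
m(V) = 4*V² (m(V) = (V + V)*(V + V) = (2*V)*(2*V) = 4*V²)
22*(m(O(2)) - 106) = 22*(4*((⅛)*(1 - 2*2)/2)² - 106) = 22*(4*((⅛)*(½)*(1 - 4))² - 106) = 22*(4*((⅛)*(½)*(-3))² - 106) = 22*(4*(-3/16)² - 106) = 22*(4*(9/256) - 106) = 22*(9/64 - 106) = 22*(-6775/64) = -74525/32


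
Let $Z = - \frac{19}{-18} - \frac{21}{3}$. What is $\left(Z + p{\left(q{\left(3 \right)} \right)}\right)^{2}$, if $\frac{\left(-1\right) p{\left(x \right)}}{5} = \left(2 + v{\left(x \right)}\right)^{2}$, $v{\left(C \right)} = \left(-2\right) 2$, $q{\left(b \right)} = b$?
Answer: $\frac{218089}{324} \approx 673.11$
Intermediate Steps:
$v{\left(C \right)} = -4$
$p{\left(x \right)} = -20$ ($p{\left(x \right)} = - 5 \left(2 - 4\right)^{2} = - 5 \left(-2\right)^{2} = \left(-5\right) 4 = -20$)
$Z = - \frac{107}{18}$ ($Z = \left(-19\right) \left(- \frac{1}{18}\right) - 7 = \frac{19}{18} - 7 = - \frac{107}{18} \approx -5.9444$)
$\left(Z + p{\left(q{\left(3 \right)} \right)}\right)^{2} = \left(- \frac{107}{18} - 20\right)^{2} = \left(- \frac{467}{18}\right)^{2} = \frac{218089}{324}$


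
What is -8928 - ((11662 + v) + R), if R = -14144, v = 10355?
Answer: -16801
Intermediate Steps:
-8928 - ((11662 + v) + R) = -8928 - ((11662 + 10355) - 14144) = -8928 - (22017 - 14144) = -8928 - 1*7873 = -8928 - 7873 = -16801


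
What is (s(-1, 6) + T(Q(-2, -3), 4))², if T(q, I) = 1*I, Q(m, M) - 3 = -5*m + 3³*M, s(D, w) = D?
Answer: 9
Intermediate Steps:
Q(m, M) = 3 - 5*m + 27*M (Q(m, M) = 3 + (-5*m + 3³*M) = 3 + (-5*m + 27*M) = 3 - 5*m + 27*M)
T(q, I) = I
(s(-1, 6) + T(Q(-2, -3), 4))² = (-1 + 4)² = 3² = 9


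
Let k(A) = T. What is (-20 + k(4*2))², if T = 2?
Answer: 324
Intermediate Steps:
k(A) = 2
(-20 + k(4*2))² = (-20 + 2)² = (-18)² = 324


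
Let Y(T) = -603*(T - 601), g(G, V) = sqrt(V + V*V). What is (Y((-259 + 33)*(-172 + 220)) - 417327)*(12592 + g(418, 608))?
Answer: 81677000640 + 25945680*sqrt(23142) ≈ 8.5624e+10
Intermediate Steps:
g(G, V) = sqrt(V + V**2)
Y(T) = 362403 - 603*T (Y(T) = -603*(-601 + T) = 362403 - 603*T)
(Y((-259 + 33)*(-172 + 220)) - 417327)*(12592 + g(418, 608)) = ((362403 - 603*(-259 + 33)*(-172 + 220)) - 417327)*(12592 + sqrt(608*(1 + 608))) = ((362403 - (-136278)*48) - 417327)*(12592 + sqrt(608*609)) = ((362403 - 603*(-10848)) - 417327)*(12592 + sqrt(370272)) = ((362403 + 6541344) - 417327)*(12592 + 4*sqrt(23142)) = (6903747 - 417327)*(12592 + 4*sqrt(23142)) = 6486420*(12592 + 4*sqrt(23142)) = 81677000640 + 25945680*sqrt(23142)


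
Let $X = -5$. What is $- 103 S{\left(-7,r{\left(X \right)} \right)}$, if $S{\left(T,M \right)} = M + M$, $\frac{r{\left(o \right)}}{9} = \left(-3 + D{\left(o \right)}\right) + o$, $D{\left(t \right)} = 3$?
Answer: $9270$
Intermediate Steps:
$r{\left(o \right)} = 9 o$ ($r{\left(o \right)} = 9 \left(\left(-3 + 3\right) + o\right) = 9 \left(0 + o\right) = 9 o$)
$S{\left(T,M \right)} = 2 M$
$- 103 S{\left(-7,r{\left(X \right)} \right)} = - 103 \cdot 2 \cdot 9 \left(-5\right) = - 103 \cdot 2 \left(-45\right) = \left(-103\right) \left(-90\right) = 9270$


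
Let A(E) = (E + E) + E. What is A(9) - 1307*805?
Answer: -1052108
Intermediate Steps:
A(E) = 3*E (A(E) = 2*E + E = 3*E)
A(9) - 1307*805 = 3*9 - 1307*805 = 27 - 1052135 = -1052108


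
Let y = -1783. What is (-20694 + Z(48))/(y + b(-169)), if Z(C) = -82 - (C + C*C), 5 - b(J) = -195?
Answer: 23128/1583 ≈ 14.610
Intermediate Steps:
b(J) = 200 (b(J) = 5 - 1*(-195) = 5 + 195 = 200)
Z(C) = -82 - C - C² (Z(C) = -82 - (C + C²) = -82 + (-C - C²) = -82 - C - C²)
(-20694 + Z(48))/(y + b(-169)) = (-20694 + (-82 - 1*48 - 1*48²))/(-1783 + 200) = (-20694 + (-82 - 48 - 1*2304))/(-1583) = (-20694 + (-82 - 48 - 2304))*(-1/1583) = (-20694 - 2434)*(-1/1583) = -23128*(-1/1583) = 23128/1583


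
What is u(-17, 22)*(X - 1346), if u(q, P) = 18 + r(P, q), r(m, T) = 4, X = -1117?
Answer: -54186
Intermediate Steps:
u(q, P) = 22 (u(q, P) = 18 + 4 = 22)
u(-17, 22)*(X - 1346) = 22*(-1117 - 1346) = 22*(-2463) = -54186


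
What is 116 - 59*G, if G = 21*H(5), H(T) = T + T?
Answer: -12274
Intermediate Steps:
H(T) = 2*T
G = 210 (G = 21*(2*5) = 21*10 = 210)
116 - 59*G = 116 - 59*210 = 116 - 12390 = -12274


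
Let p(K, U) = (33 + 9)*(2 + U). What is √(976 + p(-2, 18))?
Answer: 2*√454 ≈ 42.615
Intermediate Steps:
p(K, U) = 84 + 42*U (p(K, U) = 42*(2 + U) = 84 + 42*U)
√(976 + p(-2, 18)) = √(976 + (84 + 42*18)) = √(976 + (84 + 756)) = √(976 + 840) = √1816 = 2*√454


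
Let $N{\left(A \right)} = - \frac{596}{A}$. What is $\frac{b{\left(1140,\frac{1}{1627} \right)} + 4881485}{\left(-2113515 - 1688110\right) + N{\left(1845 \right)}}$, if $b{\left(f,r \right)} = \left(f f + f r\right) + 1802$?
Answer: $- \frac{18559885043205}{11411775919067} \approx -1.6264$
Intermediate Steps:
$b{\left(f,r \right)} = 1802 + f^{2} + f r$ ($b{\left(f,r \right)} = \left(f^{2} + f r\right) + 1802 = 1802 + f^{2} + f r$)
$\frac{b{\left(1140,\frac{1}{1627} \right)} + 4881485}{\left(-2113515 - 1688110\right) + N{\left(1845 \right)}} = \frac{\left(1802 + 1140^{2} + \frac{1140}{1627}\right) + 4881485}{\left(-2113515 - 1688110\right) - \frac{596}{1845}} = \frac{\left(1802 + 1299600 + 1140 \cdot \frac{1}{1627}\right) + 4881485}{-3801625 - \frac{596}{1845}} = \frac{\left(1802 + 1299600 + \frac{1140}{1627}\right) + 4881485}{-3801625 - \frac{596}{1845}} = \frac{\frac{2117382194}{1627} + 4881485}{- \frac{7013998721}{1845}} = \frac{10059558289}{1627} \left(- \frac{1845}{7013998721}\right) = - \frac{18559885043205}{11411775919067}$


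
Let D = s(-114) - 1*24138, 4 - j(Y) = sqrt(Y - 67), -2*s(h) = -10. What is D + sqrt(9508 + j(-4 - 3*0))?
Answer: -24133 + sqrt(9512 - I*sqrt(71)) ≈ -24035.0 - 0.043198*I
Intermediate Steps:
s(h) = 5 (s(h) = -1/2*(-10) = 5)
j(Y) = 4 - sqrt(-67 + Y) (j(Y) = 4 - sqrt(Y - 67) = 4 - sqrt(-67 + Y))
D = -24133 (D = 5 - 1*24138 = 5 - 24138 = -24133)
D + sqrt(9508 + j(-4 - 3*0)) = -24133 + sqrt(9508 + (4 - sqrt(-67 + (-4 - 3*0)))) = -24133 + sqrt(9508 + (4 - sqrt(-67 + (-4 + 0)))) = -24133 + sqrt(9508 + (4 - sqrt(-67 - 4))) = -24133 + sqrt(9508 + (4 - sqrt(-71))) = -24133 + sqrt(9508 + (4 - I*sqrt(71))) = -24133 + sqrt(9512 - I*sqrt(71))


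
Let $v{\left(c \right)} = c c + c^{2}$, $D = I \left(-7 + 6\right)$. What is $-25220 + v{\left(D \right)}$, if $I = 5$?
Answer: $-25170$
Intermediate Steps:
$D = -5$ ($D = 5 \left(-7 + 6\right) = 5 \left(-1\right) = -5$)
$v{\left(c \right)} = 2 c^{2}$ ($v{\left(c \right)} = c^{2} + c^{2} = 2 c^{2}$)
$-25220 + v{\left(D \right)} = -25220 + 2 \left(-5\right)^{2} = -25220 + 2 \cdot 25 = -25220 + 50 = -25170$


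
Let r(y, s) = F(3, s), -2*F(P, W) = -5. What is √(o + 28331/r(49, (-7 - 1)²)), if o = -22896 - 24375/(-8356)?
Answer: I*√5044990703185/20890 ≈ 107.52*I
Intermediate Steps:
F(P, W) = 5/2 (F(P, W) = -½*(-5) = 5/2)
r(y, s) = 5/2
o = -191294601/8356 (o = -22896 - 24375*(-1)/8356 = -22896 - 1*(-24375/8356) = -22896 + 24375/8356 = -191294601/8356 ≈ -22893.)
√(o + 28331/r(49, (-7 - 1)²)) = √(-191294601/8356 + 28331/(5/2)) = √(-191294601/8356 + 28331*(⅖)) = √(-191294601/8356 + 56662/5) = √(-483005333/41780) = I*√5044990703185/20890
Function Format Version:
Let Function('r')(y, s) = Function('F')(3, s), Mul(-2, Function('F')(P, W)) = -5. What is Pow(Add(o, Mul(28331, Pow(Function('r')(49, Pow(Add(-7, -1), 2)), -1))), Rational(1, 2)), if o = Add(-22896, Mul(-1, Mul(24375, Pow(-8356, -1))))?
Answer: Mul(Rational(1, 20890), I, Pow(5044990703185, Rational(1, 2))) ≈ Mul(107.52, I)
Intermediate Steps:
Function('F')(P, W) = Rational(5, 2) (Function('F')(P, W) = Mul(Rational(-1, 2), -5) = Rational(5, 2))
Function('r')(y, s) = Rational(5, 2)
o = Rational(-191294601, 8356) (o = Add(-22896, Mul(-1, Mul(24375, Rational(-1, 8356)))) = Add(-22896, Mul(-1, Rational(-24375, 8356))) = Add(-22896, Rational(24375, 8356)) = Rational(-191294601, 8356) ≈ -22893.)
Pow(Add(o, Mul(28331, Pow(Function('r')(49, Pow(Add(-7, -1), 2)), -1))), Rational(1, 2)) = Pow(Add(Rational(-191294601, 8356), Mul(28331, Pow(Rational(5, 2), -1))), Rational(1, 2)) = Pow(Add(Rational(-191294601, 8356), Mul(28331, Rational(2, 5))), Rational(1, 2)) = Pow(Add(Rational(-191294601, 8356), Rational(56662, 5)), Rational(1, 2)) = Pow(Rational(-483005333, 41780), Rational(1, 2)) = Mul(Rational(1, 20890), I, Pow(5044990703185, Rational(1, 2)))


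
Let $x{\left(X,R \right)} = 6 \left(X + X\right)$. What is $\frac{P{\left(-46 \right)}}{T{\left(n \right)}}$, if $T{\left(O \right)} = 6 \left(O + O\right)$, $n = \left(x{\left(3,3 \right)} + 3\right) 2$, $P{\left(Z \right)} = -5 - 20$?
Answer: $- \frac{25}{936} \approx -0.026709$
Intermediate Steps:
$x{\left(X,R \right)} = 12 X$ ($x{\left(X,R \right)} = 6 \cdot 2 X = 12 X$)
$P{\left(Z \right)} = -25$ ($P{\left(Z \right)} = -5 - 20 = -25$)
$n = 78$ ($n = \left(12 \cdot 3 + 3\right) 2 = \left(36 + 3\right) 2 = 39 \cdot 2 = 78$)
$T{\left(O \right)} = 12 O$ ($T{\left(O \right)} = 6 \cdot 2 O = 12 O$)
$\frac{P{\left(-46 \right)}}{T{\left(n \right)}} = - \frac{25}{12 \cdot 78} = - \frac{25}{936}$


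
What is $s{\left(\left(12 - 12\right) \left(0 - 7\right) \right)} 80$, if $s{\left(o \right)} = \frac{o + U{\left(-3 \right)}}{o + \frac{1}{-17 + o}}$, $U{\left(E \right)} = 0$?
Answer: $0$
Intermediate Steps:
$s{\left(o \right)} = \frac{o}{o + \frac{1}{-17 + o}}$ ($s{\left(o \right)} = \frac{o + 0}{o + \frac{1}{-17 + o}} = \frac{o}{o + \frac{1}{-17 + o}}$)
$s{\left(\left(12 - 12\right) \left(0 - 7\right) \right)} 80 = \frac{\left(12 - 12\right) \left(0 - 7\right) \left(-17 + \left(12 - 12\right) \left(0 - 7\right)\right)}{1 + \left(\left(12 - 12\right) \left(0 - 7\right)\right)^{2} - 17 \left(12 - 12\right) \left(0 - 7\right)} 80 = \frac{0 \left(-7\right) \left(-17 + 0 \left(-7\right)\right)}{1 + \left(0 \left(-7\right)\right)^{2} - 17 \cdot 0 \left(-7\right)} 80 = \frac{0 \left(-17 + 0\right)}{1 + 0^{2} - 0} \cdot 80 = 0 \frac{1}{1 + 0 + 0} \left(-17\right) 80 = 0 \cdot 1^{-1} \left(-17\right) 80 = 0 \cdot 1 \left(-17\right) 80 = 0 \cdot 80 = 0$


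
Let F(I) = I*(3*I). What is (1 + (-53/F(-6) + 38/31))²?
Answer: 33744481/11209104 ≈ 3.0105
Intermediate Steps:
F(I) = 3*I²
(1 + (-53/F(-6) + 38/31))² = (1 + (-53/(3*(-6)²) + 38/31))² = (1 + (-53/(3*36) + 38*(1/31)))² = (1 + (-53/108 + 38/31))² = (1 + 2461/3348)² = (5809/3348)² = 33744481/11209104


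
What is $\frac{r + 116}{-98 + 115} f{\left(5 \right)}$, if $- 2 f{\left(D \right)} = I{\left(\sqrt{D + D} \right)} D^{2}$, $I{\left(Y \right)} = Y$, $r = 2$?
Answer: $- \frac{1475 \sqrt{10}}{17} \approx -274.37$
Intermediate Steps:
$f{\left(D \right)} = - \frac{\sqrt{2} D^{\frac{5}{2}}}{2}$ ($f{\left(D \right)} = - \frac{\sqrt{D + D} D^{2}}{2} = - \frac{\sqrt{2 D} D^{2}}{2} = - \frac{\sqrt{2} \sqrt{D} D^{2}}{2} = - \frac{\sqrt{2} D^{\frac{5}{2}}}{2}$)
$\frac{r + 116}{-98 + 115} f{\left(5 \right)} = \frac{2 + 116}{-98 + 115} \left(- \frac{\sqrt{2} \cdot 5^{\frac{5}{2}}}{2}\right) = \frac{118}{17} \left(- \frac{\sqrt{2} \cdot 25 \sqrt{5}}{2}\right) = 118 \cdot \frac{1}{17} \left(- \frac{25 \sqrt{10}}{2}\right) = \frac{118 \left(- \frac{25 \sqrt{10}}{2}\right)}{17} = - \frac{1475 \sqrt{10}}{17}$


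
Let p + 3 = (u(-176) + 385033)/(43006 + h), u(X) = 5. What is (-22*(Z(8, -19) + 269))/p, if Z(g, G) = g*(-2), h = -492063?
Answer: 2499451262/1732209 ≈ 1442.9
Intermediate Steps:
p = -1732209/449057 (p = -3 + (5 + 385033)/(43006 - 492063) = -3 + 385038/(-449057) = -3 + 385038*(-1/449057) = -3 - 385038/449057 = -1732209/449057 ≈ -3.8574)
Z(g, G) = -2*g
(-22*(Z(8, -19) + 269))/p = (-22*(-2*8 + 269))/(-1732209/449057) = -22*(-16 + 269)*(-449057/1732209) = -22*253*(-449057/1732209) = -5566*(-449057/1732209) = 2499451262/1732209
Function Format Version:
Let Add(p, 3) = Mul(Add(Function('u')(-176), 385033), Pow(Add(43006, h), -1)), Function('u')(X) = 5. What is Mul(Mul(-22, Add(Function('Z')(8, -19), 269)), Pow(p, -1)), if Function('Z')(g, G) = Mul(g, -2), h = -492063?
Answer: Rational(2499451262, 1732209) ≈ 1442.9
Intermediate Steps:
p = Rational(-1732209, 449057) (p = Add(-3, Mul(Add(5, 385033), Pow(Add(43006, -492063), -1))) = Add(-3, Mul(385038, Pow(-449057, -1))) = Add(-3, Mul(385038, Rational(-1, 449057))) = Add(-3, Rational(-385038, 449057)) = Rational(-1732209, 449057) ≈ -3.8574)
Function('Z')(g, G) = Mul(-2, g)
Mul(Mul(-22, Add(Function('Z')(8, -19), 269)), Pow(p, -1)) = Mul(Mul(-22, Add(Mul(-2, 8), 269)), Pow(Rational(-1732209, 449057), -1)) = Mul(Mul(-22, Add(-16, 269)), Rational(-449057, 1732209)) = Mul(Mul(-22, 253), Rational(-449057, 1732209)) = Mul(-5566, Rational(-449057, 1732209)) = Rational(2499451262, 1732209)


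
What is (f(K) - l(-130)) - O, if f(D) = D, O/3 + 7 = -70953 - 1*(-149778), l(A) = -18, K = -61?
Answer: -236497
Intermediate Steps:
O = 236454 (O = -21 + 3*(-70953 - 1*(-149778)) = -21 + 3*(-70953 + 149778) = -21 + 3*78825 = -21 + 236475 = 236454)
(f(K) - l(-130)) - O = (-61 - 1*(-18)) - 1*236454 = (-61 + 18) - 236454 = -43 - 236454 = -236497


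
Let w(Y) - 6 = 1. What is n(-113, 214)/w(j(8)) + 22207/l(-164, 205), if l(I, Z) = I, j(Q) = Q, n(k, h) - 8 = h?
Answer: -119041/1148 ≈ -103.69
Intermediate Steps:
n(k, h) = 8 + h
w(Y) = 7 (w(Y) = 6 + 1 = 7)
n(-113, 214)/w(j(8)) + 22207/l(-164, 205) = (8 + 214)/7 + 22207/(-164) = 222*(1/7) + 22207*(-1/164) = 222/7 - 22207/164 = -119041/1148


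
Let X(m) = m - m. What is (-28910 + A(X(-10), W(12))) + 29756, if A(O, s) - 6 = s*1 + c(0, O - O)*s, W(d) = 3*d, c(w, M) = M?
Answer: 888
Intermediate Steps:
X(m) = 0
A(O, s) = 6 + s (A(O, s) = 6 + (s*1 + (O - O)*s) = 6 + (s + 0*s) = 6 + (s + 0) = 6 + s)
(-28910 + A(X(-10), W(12))) + 29756 = (-28910 + (6 + 3*12)) + 29756 = (-28910 + (6 + 36)) + 29756 = (-28910 + 42) + 29756 = -28868 + 29756 = 888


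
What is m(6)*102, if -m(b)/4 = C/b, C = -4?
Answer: 272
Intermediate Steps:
m(b) = 16/b (m(b) = -(-16)/b = 16/b)
m(6)*102 = (16/6)*102 = (16*(1/6))*102 = (8/3)*102 = 272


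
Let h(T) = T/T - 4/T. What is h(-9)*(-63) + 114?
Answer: 23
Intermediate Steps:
h(T) = 1 - 4/T
h(-9)*(-63) + 114 = ((-4 - 9)/(-9))*(-63) + 114 = -⅑*(-13)*(-63) + 114 = (13/9)*(-63) + 114 = -91 + 114 = 23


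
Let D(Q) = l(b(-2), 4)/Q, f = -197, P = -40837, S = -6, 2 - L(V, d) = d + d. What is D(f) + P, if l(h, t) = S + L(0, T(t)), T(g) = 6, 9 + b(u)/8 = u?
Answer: -8044873/197 ≈ -40837.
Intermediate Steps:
b(u) = -72 + 8*u
L(V, d) = 2 - 2*d (L(V, d) = 2 - (d + d) = 2 - 2*d)
l(h, t) = -16 (l(h, t) = -6 + (2 - 2*6) = -6 + (2 - 12) = -6 - 10 = -16)
D(Q) = -16/Q
D(f) + P = -16/(-197) - 40837 = -16*(-1/197) - 40837 = 16/197 - 40837 = -8044873/197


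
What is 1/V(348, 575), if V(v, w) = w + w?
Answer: 1/1150 ≈ 0.00086956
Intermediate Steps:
V(v, w) = 2*w
1/V(348, 575) = 1/(2*575) = 1/1150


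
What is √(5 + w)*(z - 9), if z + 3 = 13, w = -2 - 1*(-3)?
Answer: √6 ≈ 2.4495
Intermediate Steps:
w = 1 (w = -2 + 3 = 1)
z = 10 (z = -3 + 13 = 10)
√(5 + w)*(z - 9) = √(5 + 1)*(10 - 9) = √6*1 = √6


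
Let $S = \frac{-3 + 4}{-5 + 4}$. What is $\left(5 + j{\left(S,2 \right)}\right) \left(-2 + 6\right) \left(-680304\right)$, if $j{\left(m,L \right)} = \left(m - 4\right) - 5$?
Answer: $13606080$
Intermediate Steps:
$S = -1$ ($S = 1 \frac{1}{-1} = 1 \left(-1\right) = -1$)
$j{\left(m,L \right)} = -9 + m$ ($j{\left(m,L \right)} = \left(-4 + m\right) - 5 = -9 + m$)
$\left(5 + j{\left(S,2 \right)}\right) \left(-2 + 6\right) \left(-680304\right) = \left(5 - 10\right) \left(-2 + 6\right) \left(-680304\right) = \left(5 - 10\right) 4 \left(-680304\right) = \left(-5\right) 4 \left(-680304\right) = \left(-20\right) \left(-680304\right) = 13606080$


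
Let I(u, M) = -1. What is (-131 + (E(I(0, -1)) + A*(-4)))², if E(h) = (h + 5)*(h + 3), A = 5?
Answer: 20449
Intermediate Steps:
E(h) = (3 + h)*(5 + h) (E(h) = (5 + h)*(3 + h) = (3 + h)*(5 + h))
(-131 + (E(I(0, -1)) + A*(-4)))² = (-131 + ((15 + (-1)² + 8*(-1)) + 5*(-4)))² = (-131 + ((15 + 1 - 8) - 20))² = (-131 + (8 - 20))² = (-131 - 12)² = (-143)² = 20449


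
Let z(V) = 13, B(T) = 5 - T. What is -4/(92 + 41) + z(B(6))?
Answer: 1725/133 ≈ 12.970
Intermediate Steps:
-4/(92 + 41) + z(B(6)) = -4/(92 + 41) + 13 = -4/133 + 13 = 1725/133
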